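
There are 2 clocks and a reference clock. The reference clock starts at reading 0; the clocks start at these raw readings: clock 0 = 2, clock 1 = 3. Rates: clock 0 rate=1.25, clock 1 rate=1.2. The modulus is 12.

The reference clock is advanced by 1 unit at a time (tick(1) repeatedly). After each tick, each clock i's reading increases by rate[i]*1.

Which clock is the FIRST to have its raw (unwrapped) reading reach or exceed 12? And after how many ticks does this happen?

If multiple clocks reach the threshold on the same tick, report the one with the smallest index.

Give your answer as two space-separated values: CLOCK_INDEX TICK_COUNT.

Answer: 0 8

Derivation:
clock 0: start=2, rate=1.25, needs 12-2 = 10; ticks = ceil(10/1.25) = ceil(8.0000) = 8; reading at tick 8 = 2 + 1.25*8 = 12.0000
clock 1: start=3, rate=1.2, needs 12-3 = 9; ticks = ceil(9/1.2) = ceil(7.5000) = 8; reading at tick 8 = 3 + 1.2*8 = 12.6000
Minimum tick count = 8; winners = [0, 1]; smallest index = 0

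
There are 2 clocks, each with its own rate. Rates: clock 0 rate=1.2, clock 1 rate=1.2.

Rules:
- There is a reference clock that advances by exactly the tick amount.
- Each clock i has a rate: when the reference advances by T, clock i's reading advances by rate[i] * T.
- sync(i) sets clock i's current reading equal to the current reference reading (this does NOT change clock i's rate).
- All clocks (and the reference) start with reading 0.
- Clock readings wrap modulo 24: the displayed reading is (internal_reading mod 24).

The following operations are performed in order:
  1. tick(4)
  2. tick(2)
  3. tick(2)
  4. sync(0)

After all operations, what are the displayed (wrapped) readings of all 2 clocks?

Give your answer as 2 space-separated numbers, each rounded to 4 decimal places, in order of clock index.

Answer: 8.0000 9.6000

Derivation:
After op 1 tick(4): ref=4.0000 raw=[4.8000 4.8000]
After op 2 tick(2): ref=6.0000 raw=[7.2000 7.2000]
After op 3 tick(2): ref=8.0000 raw=[9.6000 9.6000]
After op 4 sync(0): ref=8.0000 raw=[8.0000 9.6000]
Wrap final raw readings (mod 24): 8.0000 mod 24 = 8.0000; 9.6000 mod 24 = 9.6000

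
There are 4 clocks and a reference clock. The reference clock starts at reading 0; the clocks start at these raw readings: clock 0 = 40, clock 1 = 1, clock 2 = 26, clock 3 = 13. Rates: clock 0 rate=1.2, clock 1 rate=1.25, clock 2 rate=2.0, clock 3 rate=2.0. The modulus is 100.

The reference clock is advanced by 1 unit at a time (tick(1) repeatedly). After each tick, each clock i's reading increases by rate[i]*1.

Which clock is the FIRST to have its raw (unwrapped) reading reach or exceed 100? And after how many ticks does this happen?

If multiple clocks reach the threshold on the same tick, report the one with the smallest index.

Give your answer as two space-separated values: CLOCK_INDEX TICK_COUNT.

clock 0: start=40, rate=1.2, needs 100-40 = 60; ticks = ceil(60/1.2) = ceil(50.0000) = 50; reading at tick 50 = 40 + 1.2*50 = 100.0000
clock 1: start=1, rate=1.25, needs 100-1 = 99; ticks = ceil(99/1.25) = ceil(79.2000) = 80; reading at tick 80 = 1 + 1.25*80 = 101.0000
clock 2: start=26, rate=2.0, needs 100-26 = 74; ticks = ceil(74/2.0) = ceil(37.0000) = 37; reading at tick 37 = 26 + 2.0*37 = 100.0000
clock 3: start=13, rate=2.0, needs 100-13 = 87; ticks = ceil(87/2.0) = ceil(43.5000) = 44; reading at tick 44 = 13 + 2.0*44 = 101.0000
Minimum tick count = 37; winners = [2]; smallest index = 2

Answer: 2 37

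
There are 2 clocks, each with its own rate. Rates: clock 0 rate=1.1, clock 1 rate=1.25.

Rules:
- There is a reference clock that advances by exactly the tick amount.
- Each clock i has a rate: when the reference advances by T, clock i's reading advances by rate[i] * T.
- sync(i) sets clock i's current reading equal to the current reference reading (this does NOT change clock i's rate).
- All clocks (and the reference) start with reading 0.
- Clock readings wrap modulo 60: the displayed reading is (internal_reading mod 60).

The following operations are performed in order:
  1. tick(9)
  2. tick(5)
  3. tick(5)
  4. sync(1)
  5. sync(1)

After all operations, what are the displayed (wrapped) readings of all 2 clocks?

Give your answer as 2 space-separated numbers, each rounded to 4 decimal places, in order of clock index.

After op 1 tick(9): ref=9.0000 raw=[9.9000 11.2500]
After op 2 tick(5): ref=14.0000 raw=[15.4000 17.5000]
After op 3 tick(5): ref=19.0000 raw=[20.9000 23.7500]
After op 4 sync(1): ref=19.0000 raw=[20.9000 19.0000]
After op 5 sync(1): ref=19.0000 raw=[20.9000 19.0000]
Wrap final raw readings (mod 60): 20.9000 mod 60 = 20.9000; 19.0000 mod 60 = 19.0000

Answer: 20.9000 19.0000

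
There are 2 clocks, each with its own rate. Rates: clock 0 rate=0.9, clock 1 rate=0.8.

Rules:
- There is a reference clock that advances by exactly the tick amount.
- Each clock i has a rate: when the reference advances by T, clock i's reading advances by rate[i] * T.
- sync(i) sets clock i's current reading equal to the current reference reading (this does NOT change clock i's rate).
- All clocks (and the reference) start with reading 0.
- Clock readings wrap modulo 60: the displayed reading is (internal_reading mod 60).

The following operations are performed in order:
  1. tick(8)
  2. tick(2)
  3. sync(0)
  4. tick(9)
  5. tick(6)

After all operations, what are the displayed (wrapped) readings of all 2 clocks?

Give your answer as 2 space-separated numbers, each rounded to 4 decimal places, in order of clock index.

After op 1 tick(8): ref=8.0000 raw=[7.2000 6.4000]
After op 2 tick(2): ref=10.0000 raw=[9.0000 8.0000]
After op 3 sync(0): ref=10.0000 raw=[10.0000 8.0000]
After op 4 tick(9): ref=19.0000 raw=[18.1000 15.2000]
After op 5 tick(6): ref=25.0000 raw=[23.5000 20.0000]
Wrap final raw readings (mod 60): 23.5000 mod 60 = 23.5000; 20.0000 mod 60 = 20.0000

Answer: 23.5000 20.0000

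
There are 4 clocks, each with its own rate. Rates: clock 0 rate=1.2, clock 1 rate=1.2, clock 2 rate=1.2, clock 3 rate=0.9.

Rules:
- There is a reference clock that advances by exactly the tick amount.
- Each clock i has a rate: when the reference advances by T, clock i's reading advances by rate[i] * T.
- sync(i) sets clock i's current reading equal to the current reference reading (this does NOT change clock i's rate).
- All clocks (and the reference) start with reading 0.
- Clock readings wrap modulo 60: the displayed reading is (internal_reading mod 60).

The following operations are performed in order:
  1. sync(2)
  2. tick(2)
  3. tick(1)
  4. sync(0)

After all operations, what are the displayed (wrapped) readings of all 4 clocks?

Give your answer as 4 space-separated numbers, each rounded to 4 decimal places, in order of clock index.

After op 1 sync(2): ref=0.0000 raw=[0.0000 0.0000 0.0000 0.0000]
After op 2 tick(2): ref=2.0000 raw=[2.4000 2.4000 2.4000 1.8000]
After op 3 tick(1): ref=3.0000 raw=[3.6000 3.6000 3.6000 2.7000]
After op 4 sync(0): ref=3.0000 raw=[3.0000 3.6000 3.6000 2.7000]
Wrap final raw readings (mod 60): 3.0000 mod 60 = 3.0000; 3.6000 mod 60 = 3.6000; 3.6000 mod 60 = 3.6000; 2.7000 mod 60 = 2.7000

Answer: 3.0000 3.6000 3.6000 2.7000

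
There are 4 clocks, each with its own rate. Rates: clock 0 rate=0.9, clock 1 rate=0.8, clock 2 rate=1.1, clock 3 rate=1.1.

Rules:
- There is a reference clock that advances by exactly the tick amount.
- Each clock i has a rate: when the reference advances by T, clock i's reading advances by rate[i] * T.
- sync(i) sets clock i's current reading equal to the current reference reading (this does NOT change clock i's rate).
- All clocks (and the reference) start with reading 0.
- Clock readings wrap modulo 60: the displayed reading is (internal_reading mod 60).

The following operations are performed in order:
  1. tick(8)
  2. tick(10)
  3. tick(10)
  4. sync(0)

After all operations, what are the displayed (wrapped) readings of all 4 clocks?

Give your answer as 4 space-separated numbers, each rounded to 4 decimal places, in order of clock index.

Answer: 28.0000 22.4000 30.8000 30.8000

Derivation:
After op 1 tick(8): ref=8.0000 raw=[7.2000 6.4000 8.8000 8.8000]
After op 2 tick(10): ref=18.0000 raw=[16.2000 14.4000 19.8000 19.8000]
After op 3 tick(10): ref=28.0000 raw=[25.2000 22.4000 30.8000 30.8000]
After op 4 sync(0): ref=28.0000 raw=[28.0000 22.4000 30.8000 30.8000]
Wrap final raw readings (mod 60): 28.0000 mod 60 = 28.0000; 22.4000 mod 60 = 22.4000; 30.8000 mod 60 = 30.8000; 30.8000 mod 60 = 30.8000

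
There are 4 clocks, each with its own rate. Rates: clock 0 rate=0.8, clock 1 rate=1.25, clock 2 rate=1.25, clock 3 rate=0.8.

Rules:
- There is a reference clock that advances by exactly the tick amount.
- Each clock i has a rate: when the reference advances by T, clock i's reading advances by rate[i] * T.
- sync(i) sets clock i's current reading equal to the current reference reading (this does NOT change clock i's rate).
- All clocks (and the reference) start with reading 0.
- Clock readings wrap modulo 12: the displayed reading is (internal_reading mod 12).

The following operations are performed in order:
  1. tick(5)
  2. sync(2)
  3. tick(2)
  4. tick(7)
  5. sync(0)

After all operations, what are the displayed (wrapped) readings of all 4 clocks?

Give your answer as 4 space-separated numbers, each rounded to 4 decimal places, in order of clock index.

Answer: 2.0000 5.5000 4.2500 11.2000

Derivation:
After op 1 tick(5): ref=5.0000 raw=[4.0000 6.2500 6.2500 4.0000]
After op 2 sync(2): ref=5.0000 raw=[4.0000 6.2500 5.0000 4.0000]
After op 3 tick(2): ref=7.0000 raw=[5.6000 8.7500 7.5000 5.6000]
After op 4 tick(7): ref=14.0000 raw=[11.2000 17.5000 16.2500 11.2000]
After op 5 sync(0): ref=14.0000 raw=[14.0000 17.5000 16.2500 11.2000]
Wrap final raw readings (mod 12): 14.0000 mod 12 = 2.0000; 17.5000 mod 12 = 5.5000; 16.2500 mod 12 = 4.2500; 11.2000 mod 12 = 11.2000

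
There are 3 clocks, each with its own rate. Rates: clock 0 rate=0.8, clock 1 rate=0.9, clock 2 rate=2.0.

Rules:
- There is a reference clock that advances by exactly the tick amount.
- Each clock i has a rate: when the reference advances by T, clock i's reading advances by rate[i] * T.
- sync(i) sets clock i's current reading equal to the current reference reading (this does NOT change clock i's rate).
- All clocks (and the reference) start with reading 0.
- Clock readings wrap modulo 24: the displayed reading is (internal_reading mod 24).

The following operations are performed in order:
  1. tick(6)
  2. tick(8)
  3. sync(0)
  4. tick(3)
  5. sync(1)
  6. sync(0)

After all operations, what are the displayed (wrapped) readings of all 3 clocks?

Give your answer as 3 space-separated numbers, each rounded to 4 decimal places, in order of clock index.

Answer: 17.0000 17.0000 10.0000

Derivation:
After op 1 tick(6): ref=6.0000 raw=[4.8000 5.4000 12.0000]
After op 2 tick(8): ref=14.0000 raw=[11.2000 12.6000 28.0000]
After op 3 sync(0): ref=14.0000 raw=[14.0000 12.6000 28.0000]
After op 4 tick(3): ref=17.0000 raw=[16.4000 15.3000 34.0000]
After op 5 sync(1): ref=17.0000 raw=[16.4000 17.0000 34.0000]
After op 6 sync(0): ref=17.0000 raw=[17.0000 17.0000 34.0000]
Wrap final raw readings (mod 24): 17.0000 mod 24 = 17.0000; 17.0000 mod 24 = 17.0000; 34.0000 mod 24 = 10.0000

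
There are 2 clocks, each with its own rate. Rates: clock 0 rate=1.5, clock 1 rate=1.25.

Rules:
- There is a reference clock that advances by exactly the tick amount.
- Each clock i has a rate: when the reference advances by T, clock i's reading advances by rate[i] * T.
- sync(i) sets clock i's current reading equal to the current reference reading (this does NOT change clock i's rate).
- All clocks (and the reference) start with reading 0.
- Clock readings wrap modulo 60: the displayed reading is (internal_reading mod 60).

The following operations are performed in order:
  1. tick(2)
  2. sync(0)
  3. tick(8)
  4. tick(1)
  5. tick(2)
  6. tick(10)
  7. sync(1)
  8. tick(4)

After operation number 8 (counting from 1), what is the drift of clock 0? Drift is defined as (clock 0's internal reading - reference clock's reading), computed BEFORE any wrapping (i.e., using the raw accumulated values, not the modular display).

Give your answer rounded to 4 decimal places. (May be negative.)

Answer: 12.5000

Derivation:
After op 1 tick(2): ref=2.0000 raw=[3.0000 2.5000]
After op 2 sync(0): ref=2.0000 raw=[2.0000 2.5000]
After op 3 tick(8): ref=10.0000 raw=[14.0000 12.5000]
After op 4 tick(1): ref=11.0000 raw=[15.5000 13.7500]
After op 5 tick(2): ref=13.0000 raw=[18.5000 16.2500]
After op 6 tick(10): ref=23.0000 raw=[33.5000 28.7500]
After op 7 sync(1): ref=23.0000 raw=[33.5000 23.0000]
After op 8 tick(4): ref=27.0000 raw=[39.5000 28.0000]
Drift of clock 0 after op 8: 39.5000 - 27.0000 = 12.5000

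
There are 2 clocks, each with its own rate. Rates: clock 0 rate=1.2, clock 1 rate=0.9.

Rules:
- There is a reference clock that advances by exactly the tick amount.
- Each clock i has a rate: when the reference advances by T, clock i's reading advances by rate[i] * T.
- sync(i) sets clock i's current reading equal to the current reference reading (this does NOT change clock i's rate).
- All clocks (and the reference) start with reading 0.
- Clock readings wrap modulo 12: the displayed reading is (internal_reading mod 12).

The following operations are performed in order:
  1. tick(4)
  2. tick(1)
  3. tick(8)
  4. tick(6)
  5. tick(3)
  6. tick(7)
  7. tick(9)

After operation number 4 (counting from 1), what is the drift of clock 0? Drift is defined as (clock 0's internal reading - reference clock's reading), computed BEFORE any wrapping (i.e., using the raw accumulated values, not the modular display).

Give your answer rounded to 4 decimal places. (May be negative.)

After op 1 tick(4): ref=4.0000 raw=[4.8000 3.6000]
After op 2 tick(1): ref=5.0000 raw=[6.0000 4.5000]
After op 3 tick(8): ref=13.0000 raw=[15.6000 11.7000]
After op 4 tick(6): ref=19.0000 raw=[22.8000 17.1000]
Drift of clock 0 after op 4: 22.8000 - 19.0000 = 3.8000

Answer: 3.8000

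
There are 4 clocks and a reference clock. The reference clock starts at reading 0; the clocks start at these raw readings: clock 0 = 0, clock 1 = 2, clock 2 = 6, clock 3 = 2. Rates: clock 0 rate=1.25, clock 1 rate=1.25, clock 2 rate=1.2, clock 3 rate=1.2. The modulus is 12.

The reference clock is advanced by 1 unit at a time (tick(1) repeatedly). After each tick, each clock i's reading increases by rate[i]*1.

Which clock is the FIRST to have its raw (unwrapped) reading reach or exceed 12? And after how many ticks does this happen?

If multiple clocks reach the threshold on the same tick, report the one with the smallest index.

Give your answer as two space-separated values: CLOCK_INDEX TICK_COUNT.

Answer: 2 5

Derivation:
clock 0: start=0, rate=1.25, needs 12-0 = 12; ticks = ceil(12/1.25) = ceil(9.6000) = 10; reading at tick 10 = 0 + 1.25*10 = 12.5000
clock 1: start=2, rate=1.25, needs 12-2 = 10; ticks = ceil(10/1.25) = ceil(8.0000) = 8; reading at tick 8 = 2 + 1.25*8 = 12.0000
clock 2: start=6, rate=1.2, needs 12-6 = 6; ticks = ceil(6/1.2) = ceil(5.0000) = 5; reading at tick 5 = 6 + 1.2*5 = 12.0000
clock 3: start=2, rate=1.2, needs 12-2 = 10; ticks = ceil(10/1.2) = ceil(8.3333) = 9; reading at tick 9 = 2 + 1.2*9 = 12.8000
Minimum tick count = 5; winners = [2]; smallest index = 2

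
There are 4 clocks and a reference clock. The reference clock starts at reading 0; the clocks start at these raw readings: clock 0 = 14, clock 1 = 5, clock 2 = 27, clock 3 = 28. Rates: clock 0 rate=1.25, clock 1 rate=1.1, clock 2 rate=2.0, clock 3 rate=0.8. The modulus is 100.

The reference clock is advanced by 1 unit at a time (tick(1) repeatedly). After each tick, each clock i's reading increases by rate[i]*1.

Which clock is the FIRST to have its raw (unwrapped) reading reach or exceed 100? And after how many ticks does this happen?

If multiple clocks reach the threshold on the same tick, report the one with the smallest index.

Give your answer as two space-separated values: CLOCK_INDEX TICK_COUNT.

Answer: 2 37

Derivation:
clock 0: start=14, rate=1.25, needs 100-14 = 86; ticks = ceil(86/1.25) = ceil(68.8000) = 69; reading at tick 69 = 14 + 1.25*69 = 100.2500
clock 1: start=5, rate=1.1, needs 100-5 = 95; ticks = ceil(95/1.1) = ceil(86.3636) = 87; reading at tick 87 = 5 + 1.1*87 = 100.7000
clock 2: start=27, rate=2.0, needs 100-27 = 73; ticks = ceil(73/2.0) = ceil(36.5000) = 37; reading at tick 37 = 27 + 2.0*37 = 101.0000
clock 3: start=28, rate=0.8, needs 100-28 = 72; ticks = ceil(72/0.8) = ceil(90.0000) = 90; reading at tick 90 = 28 + 0.8*90 = 100.0000
Minimum tick count = 37; winners = [2]; smallest index = 2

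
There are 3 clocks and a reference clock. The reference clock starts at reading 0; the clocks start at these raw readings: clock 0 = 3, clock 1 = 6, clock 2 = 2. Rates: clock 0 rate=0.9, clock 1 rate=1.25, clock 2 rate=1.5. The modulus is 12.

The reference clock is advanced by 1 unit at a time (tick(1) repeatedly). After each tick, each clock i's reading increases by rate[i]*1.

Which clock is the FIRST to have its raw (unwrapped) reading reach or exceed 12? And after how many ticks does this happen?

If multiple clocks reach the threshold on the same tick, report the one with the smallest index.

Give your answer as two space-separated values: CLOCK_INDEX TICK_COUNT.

Answer: 1 5

Derivation:
clock 0: start=3, rate=0.9, needs 12-3 = 9; ticks = ceil(9/0.9) = ceil(10.0000) = 10; reading at tick 10 = 3 + 0.9*10 = 12.0000
clock 1: start=6, rate=1.25, needs 12-6 = 6; ticks = ceil(6/1.25) = ceil(4.8000) = 5; reading at tick 5 = 6 + 1.25*5 = 12.2500
clock 2: start=2, rate=1.5, needs 12-2 = 10; ticks = ceil(10/1.5) = ceil(6.6667) = 7; reading at tick 7 = 2 + 1.5*7 = 12.5000
Minimum tick count = 5; winners = [1]; smallest index = 1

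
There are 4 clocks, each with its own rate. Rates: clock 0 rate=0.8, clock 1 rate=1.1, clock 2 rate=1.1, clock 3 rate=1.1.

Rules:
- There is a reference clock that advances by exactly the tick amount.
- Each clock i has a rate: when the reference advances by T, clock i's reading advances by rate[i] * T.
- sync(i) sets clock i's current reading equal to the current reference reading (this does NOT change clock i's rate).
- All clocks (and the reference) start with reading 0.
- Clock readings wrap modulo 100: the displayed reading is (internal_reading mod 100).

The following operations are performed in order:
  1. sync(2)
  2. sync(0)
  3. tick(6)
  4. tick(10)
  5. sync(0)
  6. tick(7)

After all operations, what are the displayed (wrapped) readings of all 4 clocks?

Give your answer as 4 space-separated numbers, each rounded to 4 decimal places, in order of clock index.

Answer: 21.6000 25.3000 25.3000 25.3000

Derivation:
After op 1 sync(2): ref=0.0000 raw=[0.0000 0.0000 0.0000 0.0000]
After op 2 sync(0): ref=0.0000 raw=[0.0000 0.0000 0.0000 0.0000]
After op 3 tick(6): ref=6.0000 raw=[4.8000 6.6000 6.6000 6.6000]
After op 4 tick(10): ref=16.0000 raw=[12.8000 17.6000 17.6000 17.6000]
After op 5 sync(0): ref=16.0000 raw=[16.0000 17.6000 17.6000 17.6000]
After op 6 tick(7): ref=23.0000 raw=[21.6000 25.3000 25.3000 25.3000]
Wrap final raw readings (mod 100): 21.6000 mod 100 = 21.6000; 25.3000 mod 100 = 25.3000; 25.3000 mod 100 = 25.3000; 25.3000 mod 100 = 25.3000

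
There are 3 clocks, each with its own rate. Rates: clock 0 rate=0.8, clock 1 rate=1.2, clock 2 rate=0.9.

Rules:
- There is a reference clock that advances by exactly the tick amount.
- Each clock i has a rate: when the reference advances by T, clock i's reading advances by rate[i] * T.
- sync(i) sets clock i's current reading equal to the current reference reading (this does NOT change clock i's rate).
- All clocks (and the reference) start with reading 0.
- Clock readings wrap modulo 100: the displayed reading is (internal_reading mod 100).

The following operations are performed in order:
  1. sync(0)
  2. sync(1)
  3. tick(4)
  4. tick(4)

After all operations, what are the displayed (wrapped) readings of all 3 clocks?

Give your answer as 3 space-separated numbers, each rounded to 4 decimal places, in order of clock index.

After op 1 sync(0): ref=0.0000 raw=[0.0000 0.0000 0.0000]
After op 2 sync(1): ref=0.0000 raw=[0.0000 0.0000 0.0000]
After op 3 tick(4): ref=4.0000 raw=[3.2000 4.8000 3.6000]
After op 4 tick(4): ref=8.0000 raw=[6.4000 9.6000 7.2000]
Wrap final raw readings (mod 100): 6.4000 mod 100 = 6.4000; 9.6000 mod 100 = 9.6000; 7.2000 mod 100 = 7.2000

Answer: 6.4000 9.6000 7.2000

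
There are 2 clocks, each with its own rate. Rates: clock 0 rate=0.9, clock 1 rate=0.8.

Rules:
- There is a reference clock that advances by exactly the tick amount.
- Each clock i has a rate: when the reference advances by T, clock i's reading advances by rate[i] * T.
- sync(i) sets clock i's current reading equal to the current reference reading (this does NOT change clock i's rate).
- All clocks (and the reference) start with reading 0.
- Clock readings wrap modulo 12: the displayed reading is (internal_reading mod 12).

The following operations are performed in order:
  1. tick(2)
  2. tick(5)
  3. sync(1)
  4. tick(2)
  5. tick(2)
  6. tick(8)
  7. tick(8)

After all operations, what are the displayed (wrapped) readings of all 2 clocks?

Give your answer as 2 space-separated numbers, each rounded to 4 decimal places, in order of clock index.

Answer: 0.3000 11.0000

Derivation:
After op 1 tick(2): ref=2.0000 raw=[1.8000 1.6000]
After op 2 tick(5): ref=7.0000 raw=[6.3000 5.6000]
After op 3 sync(1): ref=7.0000 raw=[6.3000 7.0000]
After op 4 tick(2): ref=9.0000 raw=[8.1000 8.6000]
After op 5 tick(2): ref=11.0000 raw=[9.9000 10.2000]
After op 6 tick(8): ref=19.0000 raw=[17.1000 16.6000]
After op 7 tick(8): ref=27.0000 raw=[24.3000 23.0000]
Wrap final raw readings (mod 12): 24.3000 mod 12 = 0.3000; 23.0000 mod 12 = 11.0000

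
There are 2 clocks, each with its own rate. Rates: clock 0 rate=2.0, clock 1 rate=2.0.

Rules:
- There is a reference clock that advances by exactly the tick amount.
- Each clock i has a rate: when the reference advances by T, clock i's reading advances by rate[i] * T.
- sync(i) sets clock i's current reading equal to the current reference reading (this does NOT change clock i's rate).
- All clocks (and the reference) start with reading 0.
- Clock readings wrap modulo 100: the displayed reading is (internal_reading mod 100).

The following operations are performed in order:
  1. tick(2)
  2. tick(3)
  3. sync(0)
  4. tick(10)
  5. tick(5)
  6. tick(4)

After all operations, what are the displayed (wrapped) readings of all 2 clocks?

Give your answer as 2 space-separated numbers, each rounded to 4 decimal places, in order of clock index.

After op 1 tick(2): ref=2.0000 raw=[4.0000 4.0000]
After op 2 tick(3): ref=5.0000 raw=[10.0000 10.0000]
After op 3 sync(0): ref=5.0000 raw=[5.0000 10.0000]
After op 4 tick(10): ref=15.0000 raw=[25.0000 30.0000]
After op 5 tick(5): ref=20.0000 raw=[35.0000 40.0000]
After op 6 tick(4): ref=24.0000 raw=[43.0000 48.0000]
Wrap final raw readings (mod 100): 43.0000 mod 100 = 43.0000; 48.0000 mod 100 = 48.0000

Answer: 43.0000 48.0000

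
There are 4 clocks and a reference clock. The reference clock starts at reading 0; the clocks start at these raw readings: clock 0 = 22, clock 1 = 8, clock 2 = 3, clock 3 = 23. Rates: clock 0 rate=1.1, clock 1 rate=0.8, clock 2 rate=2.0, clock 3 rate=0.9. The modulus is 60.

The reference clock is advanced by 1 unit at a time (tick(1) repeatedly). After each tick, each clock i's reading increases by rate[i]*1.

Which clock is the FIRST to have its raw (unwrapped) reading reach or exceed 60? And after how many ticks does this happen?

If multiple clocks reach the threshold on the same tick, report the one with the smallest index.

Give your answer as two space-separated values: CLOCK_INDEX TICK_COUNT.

clock 0: start=22, rate=1.1, needs 60-22 = 38; ticks = ceil(38/1.1) = ceil(34.5455) = 35; reading at tick 35 = 22 + 1.1*35 = 60.5000
clock 1: start=8, rate=0.8, needs 60-8 = 52; ticks = ceil(52/0.8) = ceil(65.0000) = 65; reading at tick 65 = 8 + 0.8*65 = 60.0000
clock 2: start=3, rate=2.0, needs 60-3 = 57; ticks = ceil(57/2.0) = ceil(28.5000) = 29; reading at tick 29 = 3 + 2.0*29 = 61.0000
clock 3: start=23, rate=0.9, needs 60-23 = 37; ticks = ceil(37/0.9) = ceil(41.1111) = 42; reading at tick 42 = 23 + 0.9*42 = 60.8000
Minimum tick count = 29; winners = [2]; smallest index = 2

Answer: 2 29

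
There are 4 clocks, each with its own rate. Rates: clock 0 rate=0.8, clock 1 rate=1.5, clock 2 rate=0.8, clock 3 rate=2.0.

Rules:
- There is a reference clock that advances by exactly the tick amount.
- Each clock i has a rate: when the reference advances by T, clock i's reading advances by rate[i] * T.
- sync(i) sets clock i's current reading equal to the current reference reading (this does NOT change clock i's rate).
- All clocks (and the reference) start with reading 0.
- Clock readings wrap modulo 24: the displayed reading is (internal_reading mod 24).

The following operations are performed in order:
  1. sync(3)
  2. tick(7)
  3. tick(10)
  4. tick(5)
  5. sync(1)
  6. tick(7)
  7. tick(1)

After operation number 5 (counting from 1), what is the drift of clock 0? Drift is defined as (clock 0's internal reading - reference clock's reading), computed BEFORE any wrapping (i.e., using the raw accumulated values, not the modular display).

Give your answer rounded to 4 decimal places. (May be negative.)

After op 1 sync(3): ref=0.0000 raw=[0.0000 0.0000 0.0000 0.0000]
After op 2 tick(7): ref=7.0000 raw=[5.6000 10.5000 5.6000 14.0000]
After op 3 tick(10): ref=17.0000 raw=[13.6000 25.5000 13.6000 34.0000]
After op 4 tick(5): ref=22.0000 raw=[17.6000 33.0000 17.6000 44.0000]
After op 5 sync(1): ref=22.0000 raw=[17.6000 22.0000 17.6000 44.0000]
Drift of clock 0 after op 5: 17.6000 - 22.0000 = -4.4000

Answer: -4.4000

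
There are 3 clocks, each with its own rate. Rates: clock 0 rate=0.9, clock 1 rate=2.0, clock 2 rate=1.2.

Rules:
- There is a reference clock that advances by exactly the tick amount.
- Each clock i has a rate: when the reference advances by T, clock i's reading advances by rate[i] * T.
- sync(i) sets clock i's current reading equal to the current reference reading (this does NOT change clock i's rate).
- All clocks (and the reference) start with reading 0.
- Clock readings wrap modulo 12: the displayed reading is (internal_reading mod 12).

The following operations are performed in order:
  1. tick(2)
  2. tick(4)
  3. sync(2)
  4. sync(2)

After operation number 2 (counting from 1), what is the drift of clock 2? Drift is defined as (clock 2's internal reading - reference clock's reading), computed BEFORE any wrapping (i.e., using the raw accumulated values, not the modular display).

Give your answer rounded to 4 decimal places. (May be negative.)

Answer: 1.2000

Derivation:
After op 1 tick(2): ref=2.0000 raw=[1.8000 4.0000 2.4000]
After op 2 tick(4): ref=6.0000 raw=[5.4000 12.0000 7.2000]
Drift of clock 2 after op 2: 7.2000 - 6.0000 = 1.2000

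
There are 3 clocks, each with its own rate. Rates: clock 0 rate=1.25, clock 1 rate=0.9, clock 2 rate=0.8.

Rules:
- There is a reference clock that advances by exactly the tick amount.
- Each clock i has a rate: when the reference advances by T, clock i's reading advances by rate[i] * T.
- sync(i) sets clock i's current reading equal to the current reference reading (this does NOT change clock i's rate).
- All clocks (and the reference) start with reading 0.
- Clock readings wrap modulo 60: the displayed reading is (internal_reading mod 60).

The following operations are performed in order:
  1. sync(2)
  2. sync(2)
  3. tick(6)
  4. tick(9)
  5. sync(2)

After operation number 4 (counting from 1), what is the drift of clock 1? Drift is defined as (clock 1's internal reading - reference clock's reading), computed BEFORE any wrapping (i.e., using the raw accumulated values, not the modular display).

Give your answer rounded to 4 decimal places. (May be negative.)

After op 1 sync(2): ref=0.0000 raw=[0.0000 0.0000 0.0000]
After op 2 sync(2): ref=0.0000 raw=[0.0000 0.0000 0.0000]
After op 3 tick(6): ref=6.0000 raw=[7.5000 5.4000 4.8000]
After op 4 tick(9): ref=15.0000 raw=[18.7500 13.5000 12.0000]
Drift of clock 1 after op 4: 13.5000 - 15.0000 = -1.5000

Answer: -1.5000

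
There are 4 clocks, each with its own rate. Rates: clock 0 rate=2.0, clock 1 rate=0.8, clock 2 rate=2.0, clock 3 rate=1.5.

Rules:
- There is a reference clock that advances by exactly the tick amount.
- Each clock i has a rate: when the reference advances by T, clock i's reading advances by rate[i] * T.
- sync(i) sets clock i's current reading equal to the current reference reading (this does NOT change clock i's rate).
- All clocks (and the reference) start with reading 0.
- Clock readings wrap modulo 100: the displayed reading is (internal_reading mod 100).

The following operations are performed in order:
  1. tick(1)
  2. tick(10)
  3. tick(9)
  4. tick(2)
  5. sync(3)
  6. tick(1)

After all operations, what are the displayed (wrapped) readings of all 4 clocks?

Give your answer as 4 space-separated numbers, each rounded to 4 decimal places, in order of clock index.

After op 1 tick(1): ref=1.0000 raw=[2.0000 0.8000 2.0000 1.5000]
After op 2 tick(10): ref=11.0000 raw=[22.0000 8.8000 22.0000 16.5000]
After op 3 tick(9): ref=20.0000 raw=[40.0000 16.0000 40.0000 30.0000]
After op 4 tick(2): ref=22.0000 raw=[44.0000 17.6000 44.0000 33.0000]
After op 5 sync(3): ref=22.0000 raw=[44.0000 17.6000 44.0000 22.0000]
After op 6 tick(1): ref=23.0000 raw=[46.0000 18.4000 46.0000 23.5000]
Wrap final raw readings (mod 100): 46.0000 mod 100 = 46.0000; 18.4000 mod 100 = 18.4000; 46.0000 mod 100 = 46.0000; 23.5000 mod 100 = 23.5000

Answer: 46.0000 18.4000 46.0000 23.5000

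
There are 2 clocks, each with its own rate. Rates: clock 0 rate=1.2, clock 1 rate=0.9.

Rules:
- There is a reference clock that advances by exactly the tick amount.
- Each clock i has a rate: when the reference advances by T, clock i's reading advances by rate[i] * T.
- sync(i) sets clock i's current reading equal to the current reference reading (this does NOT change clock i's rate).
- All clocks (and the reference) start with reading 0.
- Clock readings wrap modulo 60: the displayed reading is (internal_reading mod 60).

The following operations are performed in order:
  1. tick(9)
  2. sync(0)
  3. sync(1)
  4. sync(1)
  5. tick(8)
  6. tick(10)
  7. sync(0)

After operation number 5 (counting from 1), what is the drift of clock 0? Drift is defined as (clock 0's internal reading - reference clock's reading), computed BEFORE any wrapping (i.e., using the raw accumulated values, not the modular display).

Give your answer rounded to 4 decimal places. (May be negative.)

Answer: 1.6000

Derivation:
After op 1 tick(9): ref=9.0000 raw=[10.8000 8.1000]
After op 2 sync(0): ref=9.0000 raw=[9.0000 8.1000]
After op 3 sync(1): ref=9.0000 raw=[9.0000 9.0000]
After op 4 sync(1): ref=9.0000 raw=[9.0000 9.0000]
After op 5 tick(8): ref=17.0000 raw=[18.6000 16.2000]
Drift of clock 0 after op 5: 18.6000 - 17.0000 = 1.6000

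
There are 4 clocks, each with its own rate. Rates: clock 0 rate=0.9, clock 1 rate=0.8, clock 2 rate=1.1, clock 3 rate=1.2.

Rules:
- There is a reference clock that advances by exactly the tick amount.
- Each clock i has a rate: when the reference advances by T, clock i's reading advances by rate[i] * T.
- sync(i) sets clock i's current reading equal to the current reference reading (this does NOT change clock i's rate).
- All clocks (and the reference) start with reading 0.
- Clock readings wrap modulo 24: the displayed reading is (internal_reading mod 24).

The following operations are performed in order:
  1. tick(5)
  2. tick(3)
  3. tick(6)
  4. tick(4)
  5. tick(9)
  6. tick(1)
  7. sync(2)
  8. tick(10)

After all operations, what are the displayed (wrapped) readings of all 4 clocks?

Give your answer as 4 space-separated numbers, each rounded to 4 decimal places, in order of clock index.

Answer: 10.2000 6.4000 15.0000 21.6000

Derivation:
After op 1 tick(5): ref=5.0000 raw=[4.5000 4.0000 5.5000 6.0000]
After op 2 tick(3): ref=8.0000 raw=[7.2000 6.4000 8.8000 9.6000]
After op 3 tick(6): ref=14.0000 raw=[12.6000 11.2000 15.4000 16.8000]
After op 4 tick(4): ref=18.0000 raw=[16.2000 14.4000 19.8000 21.6000]
After op 5 tick(9): ref=27.0000 raw=[24.3000 21.6000 29.7000 32.4000]
After op 6 tick(1): ref=28.0000 raw=[25.2000 22.4000 30.8000 33.6000]
After op 7 sync(2): ref=28.0000 raw=[25.2000 22.4000 28.0000 33.6000]
After op 8 tick(10): ref=38.0000 raw=[34.2000 30.4000 39.0000 45.6000]
Wrap final raw readings (mod 24): 34.2000 mod 24 = 10.2000; 30.4000 mod 24 = 6.4000; 39.0000 mod 24 = 15.0000; 45.6000 mod 24 = 21.6000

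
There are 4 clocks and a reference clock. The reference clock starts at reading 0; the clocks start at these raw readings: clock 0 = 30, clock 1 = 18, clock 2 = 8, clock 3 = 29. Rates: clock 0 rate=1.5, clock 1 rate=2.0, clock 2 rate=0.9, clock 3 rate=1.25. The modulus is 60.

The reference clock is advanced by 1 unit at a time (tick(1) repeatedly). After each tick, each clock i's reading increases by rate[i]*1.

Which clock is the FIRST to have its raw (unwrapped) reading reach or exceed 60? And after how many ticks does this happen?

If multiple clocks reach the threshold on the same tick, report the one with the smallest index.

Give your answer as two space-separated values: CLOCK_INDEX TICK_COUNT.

Answer: 0 20

Derivation:
clock 0: start=30, rate=1.5, needs 60-30 = 30; ticks = ceil(30/1.5) = ceil(20.0000) = 20; reading at tick 20 = 30 + 1.5*20 = 60.0000
clock 1: start=18, rate=2.0, needs 60-18 = 42; ticks = ceil(42/2.0) = ceil(21.0000) = 21; reading at tick 21 = 18 + 2.0*21 = 60.0000
clock 2: start=8, rate=0.9, needs 60-8 = 52; ticks = ceil(52/0.9) = ceil(57.7778) = 58; reading at tick 58 = 8 + 0.9*58 = 60.2000
clock 3: start=29, rate=1.25, needs 60-29 = 31; ticks = ceil(31/1.25) = ceil(24.8000) = 25; reading at tick 25 = 29 + 1.25*25 = 60.2500
Minimum tick count = 20; winners = [0]; smallest index = 0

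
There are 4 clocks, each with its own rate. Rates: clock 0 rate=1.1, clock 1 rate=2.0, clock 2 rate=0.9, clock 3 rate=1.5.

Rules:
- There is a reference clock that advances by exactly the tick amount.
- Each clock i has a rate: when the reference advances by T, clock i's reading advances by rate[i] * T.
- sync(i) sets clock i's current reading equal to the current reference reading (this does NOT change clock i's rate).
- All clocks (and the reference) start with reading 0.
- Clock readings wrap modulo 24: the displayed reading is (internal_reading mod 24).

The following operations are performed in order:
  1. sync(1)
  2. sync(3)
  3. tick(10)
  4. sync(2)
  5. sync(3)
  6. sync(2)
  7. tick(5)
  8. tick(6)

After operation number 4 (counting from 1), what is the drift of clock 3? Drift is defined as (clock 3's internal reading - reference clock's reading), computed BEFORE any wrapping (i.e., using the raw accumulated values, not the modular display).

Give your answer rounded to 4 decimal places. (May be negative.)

After op 1 sync(1): ref=0.0000 raw=[0.0000 0.0000 0.0000 0.0000]
After op 2 sync(3): ref=0.0000 raw=[0.0000 0.0000 0.0000 0.0000]
After op 3 tick(10): ref=10.0000 raw=[11.0000 20.0000 9.0000 15.0000]
After op 4 sync(2): ref=10.0000 raw=[11.0000 20.0000 10.0000 15.0000]
Drift of clock 3 after op 4: 15.0000 - 10.0000 = 5.0000

Answer: 5.0000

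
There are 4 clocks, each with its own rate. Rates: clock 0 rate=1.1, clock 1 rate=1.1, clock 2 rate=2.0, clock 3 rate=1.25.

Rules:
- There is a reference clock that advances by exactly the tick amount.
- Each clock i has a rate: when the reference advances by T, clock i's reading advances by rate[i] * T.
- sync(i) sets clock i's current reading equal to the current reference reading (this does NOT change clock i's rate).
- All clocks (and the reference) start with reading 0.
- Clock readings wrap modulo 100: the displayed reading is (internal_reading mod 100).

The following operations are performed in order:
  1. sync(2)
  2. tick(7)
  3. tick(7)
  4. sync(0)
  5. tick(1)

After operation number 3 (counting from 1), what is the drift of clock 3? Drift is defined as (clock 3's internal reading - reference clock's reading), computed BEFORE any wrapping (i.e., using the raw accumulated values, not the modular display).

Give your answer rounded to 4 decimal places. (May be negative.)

After op 1 sync(2): ref=0.0000 raw=[0.0000 0.0000 0.0000 0.0000]
After op 2 tick(7): ref=7.0000 raw=[7.7000 7.7000 14.0000 8.7500]
After op 3 tick(7): ref=14.0000 raw=[15.4000 15.4000 28.0000 17.5000]
Drift of clock 3 after op 3: 17.5000 - 14.0000 = 3.5000

Answer: 3.5000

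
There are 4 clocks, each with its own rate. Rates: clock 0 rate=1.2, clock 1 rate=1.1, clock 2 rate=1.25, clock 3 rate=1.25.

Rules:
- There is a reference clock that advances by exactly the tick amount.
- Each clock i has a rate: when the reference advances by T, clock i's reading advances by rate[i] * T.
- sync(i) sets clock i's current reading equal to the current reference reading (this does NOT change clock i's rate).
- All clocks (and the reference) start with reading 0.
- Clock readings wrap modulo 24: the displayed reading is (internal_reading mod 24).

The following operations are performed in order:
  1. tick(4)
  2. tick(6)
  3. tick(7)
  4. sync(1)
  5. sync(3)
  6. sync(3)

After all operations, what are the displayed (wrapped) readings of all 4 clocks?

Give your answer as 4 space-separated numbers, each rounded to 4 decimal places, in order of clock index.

Answer: 20.4000 17.0000 21.2500 17.0000

Derivation:
After op 1 tick(4): ref=4.0000 raw=[4.8000 4.4000 5.0000 5.0000]
After op 2 tick(6): ref=10.0000 raw=[12.0000 11.0000 12.5000 12.5000]
After op 3 tick(7): ref=17.0000 raw=[20.4000 18.7000 21.2500 21.2500]
After op 4 sync(1): ref=17.0000 raw=[20.4000 17.0000 21.2500 21.2500]
After op 5 sync(3): ref=17.0000 raw=[20.4000 17.0000 21.2500 17.0000]
After op 6 sync(3): ref=17.0000 raw=[20.4000 17.0000 21.2500 17.0000]
Wrap final raw readings (mod 24): 20.4000 mod 24 = 20.4000; 17.0000 mod 24 = 17.0000; 21.2500 mod 24 = 21.2500; 17.0000 mod 24 = 17.0000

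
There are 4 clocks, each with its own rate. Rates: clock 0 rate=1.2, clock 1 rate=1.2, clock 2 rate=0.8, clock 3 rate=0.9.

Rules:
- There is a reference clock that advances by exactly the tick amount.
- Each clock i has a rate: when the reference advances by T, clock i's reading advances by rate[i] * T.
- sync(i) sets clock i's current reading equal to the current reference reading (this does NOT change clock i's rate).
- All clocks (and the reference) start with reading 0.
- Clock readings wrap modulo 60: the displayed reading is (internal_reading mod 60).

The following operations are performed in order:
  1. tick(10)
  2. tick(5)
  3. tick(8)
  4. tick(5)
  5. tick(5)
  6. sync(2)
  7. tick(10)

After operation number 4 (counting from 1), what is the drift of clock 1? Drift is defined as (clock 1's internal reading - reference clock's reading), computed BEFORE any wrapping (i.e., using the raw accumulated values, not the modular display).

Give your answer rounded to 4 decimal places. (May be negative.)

After op 1 tick(10): ref=10.0000 raw=[12.0000 12.0000 8.0000 9.0000]
After op 2 tick(5): ref=15.0000 raw=[18.0000 18.0000 12.0000 13.5000]
After op 3 tick(8): ref=23.0000 raw=[27.6000 27.6000 18.4000 20.7000]
After op 4 tick(5): ref=28.0000 raw=[33.6000 33.6000 22.4000 25.2000]
Drift of clock 1 after op 4: 33.6000 - 28.0000 = 5.6000

Answer: 5.6000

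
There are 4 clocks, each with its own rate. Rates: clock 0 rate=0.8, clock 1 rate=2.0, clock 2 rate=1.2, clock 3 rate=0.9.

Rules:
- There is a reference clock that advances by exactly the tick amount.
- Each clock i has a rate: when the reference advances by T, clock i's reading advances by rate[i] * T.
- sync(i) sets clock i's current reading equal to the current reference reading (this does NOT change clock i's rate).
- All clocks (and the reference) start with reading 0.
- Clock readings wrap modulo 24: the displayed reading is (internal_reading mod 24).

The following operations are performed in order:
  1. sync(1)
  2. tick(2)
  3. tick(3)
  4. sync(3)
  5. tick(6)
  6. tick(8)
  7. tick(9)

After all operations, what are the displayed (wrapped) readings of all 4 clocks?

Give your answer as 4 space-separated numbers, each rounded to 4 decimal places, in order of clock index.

After op 1 sync(1): ref=0.0000 raw=[0.0000 0.0000 0.0000 0.0000]
After op 2 tick(2): ref=2.0000 raw=[1.6000 4.0000 2.4000 1.8000]
After op 3 tick(3): ref=5.0000 raw=[4.0000 10.0000 6.0000 4.5000]
After op 4 sync(3): ref=5.0000 raw=[4.0000 10.0000 6.0000 5.0000]
After op 5 tick(6): ref=11.0000 raw=[8.8000 22.0000 13.2000 10.4000]
After op 6 tick(8): ref=19.0000 raw=[15.2000 38.0000 22.8000 17.6000]
After op 7 tick(9): ref=28.0000 raw=[22.4000 56.0000 33.6000 25.7000]
Wrap final raw readings (mod 24): 22.4000 mod 24 = 22.4000; 56.0000 mod 24 = 8.0000; 33.6000 mod 24 = 9.6000; 25.7000 mod 24 = 1.7000

Answer: 22.4000 8.0000 9.6000 1.7000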